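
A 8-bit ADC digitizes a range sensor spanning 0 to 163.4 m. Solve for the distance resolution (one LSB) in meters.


res = range / 2^n = 163.4/2^8 = 163.4/256 = 0.6383

0.6383 m


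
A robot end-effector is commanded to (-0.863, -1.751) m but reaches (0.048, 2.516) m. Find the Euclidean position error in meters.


dx = 0.048 - (-0.863) = 0.9110, dy = 2.516 - (-1.751) = 4.2670
err = sqrt(0.829921 + 18.207289) = 4.3632

4.3632 m


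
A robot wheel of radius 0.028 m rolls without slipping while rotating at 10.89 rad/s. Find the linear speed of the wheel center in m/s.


v = omega * r = 10.89 * 0.028 = 0.3049

0.3049 m/s


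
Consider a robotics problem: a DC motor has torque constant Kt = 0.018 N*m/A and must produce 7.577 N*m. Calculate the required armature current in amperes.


I = tau / Kt = 7.577/0.018 = 420.9444

420.9444 A


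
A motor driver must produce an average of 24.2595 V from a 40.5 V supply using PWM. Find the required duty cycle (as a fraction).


D = V_avg/V_supply = 24.2595/40.5 = 0.5990

0.5990


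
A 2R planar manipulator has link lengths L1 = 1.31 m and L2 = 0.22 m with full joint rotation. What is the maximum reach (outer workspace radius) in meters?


r_max = L1 + L2 = 1.31 + 0.22 = 1.5300

1.5300 m


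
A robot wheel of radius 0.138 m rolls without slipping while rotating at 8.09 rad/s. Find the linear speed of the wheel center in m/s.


v = omega * r = 8.09 * 0.138 = 1.1164

1.1164 m/s


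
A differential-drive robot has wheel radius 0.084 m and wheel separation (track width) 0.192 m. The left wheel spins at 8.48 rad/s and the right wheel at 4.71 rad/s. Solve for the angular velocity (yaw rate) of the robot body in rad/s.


omega = r*(wR - wL)/L = 0.084*(4.71 - (8.48))/0.192 = -1.6494

-1.6494 rad/s


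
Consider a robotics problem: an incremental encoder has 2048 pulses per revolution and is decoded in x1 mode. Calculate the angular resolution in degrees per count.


resolution = 360 / (PPR * 1) = 360 / 2048 = 0.1758

0.1758 degrees


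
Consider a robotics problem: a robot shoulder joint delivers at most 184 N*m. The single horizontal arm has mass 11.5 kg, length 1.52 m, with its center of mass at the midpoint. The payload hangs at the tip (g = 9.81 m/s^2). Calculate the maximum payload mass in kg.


tau_arm = m_arm*g*(L/2) = 11.5*9.81*1.52/2 = 85.7394 N*m
tau_payload = tau_max - tau_arm = 184 - 85.7394 = 98.2606
m_payload = tau_payload / (g*L) = 98.2606 / (9.81*1.52) = 6.5897

6.5897 kg


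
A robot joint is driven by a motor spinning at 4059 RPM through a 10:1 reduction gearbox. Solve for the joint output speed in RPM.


omega_joint = omega_motor / N = 4059 / 10 = 405.9000

405.9000 RPM


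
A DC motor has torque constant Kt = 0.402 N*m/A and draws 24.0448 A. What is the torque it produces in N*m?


tau = Kt * I = 0.402*24.0448 = 9.6660

9.6660 N*m


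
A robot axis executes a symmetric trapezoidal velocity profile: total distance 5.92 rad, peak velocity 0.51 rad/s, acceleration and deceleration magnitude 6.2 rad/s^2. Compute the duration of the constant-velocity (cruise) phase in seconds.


t_acc = v/a = 0.082258 s, d_acc = v^2/(2a) = 0.020976 rad each
d_cruise = 5.92 - 2*0.020976 = 5.878048 rad
t_cruise = d_cruise/v = 5.878048/0.51 = 11.5256

11.5256 s


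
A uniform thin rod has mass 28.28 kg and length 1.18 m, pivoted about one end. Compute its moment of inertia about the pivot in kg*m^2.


I = (1/3)*m*L^2 = (1/3)*28.28*1.18^2 = 13.1257

13.1257 kg*m^2


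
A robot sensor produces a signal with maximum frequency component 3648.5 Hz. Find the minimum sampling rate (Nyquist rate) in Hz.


f_s,min = 2*f_max = 2*3648.5 = 7297.0000

7297.0000 Hz


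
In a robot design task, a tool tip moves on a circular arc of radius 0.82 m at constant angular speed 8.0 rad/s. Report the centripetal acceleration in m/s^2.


a_c = omega^2 * r = 8.0^2 * 0.82 = 52.4800

52.4800 m/s^2


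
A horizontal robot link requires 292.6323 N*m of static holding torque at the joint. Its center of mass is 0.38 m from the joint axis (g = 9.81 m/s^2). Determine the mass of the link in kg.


m = tau / (g*L) = 292.6323 / (9.81 * 0.38) = 78.5000

78.5000 kg


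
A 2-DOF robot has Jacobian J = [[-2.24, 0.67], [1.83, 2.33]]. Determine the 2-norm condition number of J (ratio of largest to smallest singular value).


JJ^T eigenvalues: trace(JJ^T) = 14.2443, det(JJ^T) = det(J)^2 = 41.54189209
s_max^2 = (14.2443 + sqrt(36.73251413))/2 = 10.15251772
s_min^2 = (14.2443 - sqrt(36.73251413))/2 = 4.09178228
kappa = s_max/s_min = sqrt(10.15251772/4.09178228) = 1.5752

1.5752


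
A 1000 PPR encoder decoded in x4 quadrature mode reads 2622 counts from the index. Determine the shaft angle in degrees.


angle = counts * 360 / (PPR*4) = 2622 * 360 / 4000 = 235.9800

235.9800 degrees


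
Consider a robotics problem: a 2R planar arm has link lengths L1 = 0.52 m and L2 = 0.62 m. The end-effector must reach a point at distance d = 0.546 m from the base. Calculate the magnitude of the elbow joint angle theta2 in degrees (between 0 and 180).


cos(th2) = (d^2 - L1^2 - L2^2)/(2*L1*L2) = (0.546^2 - 0.52^2 - 0.62^2)/(2*0.52*0.62) = -0.55316998
th2 = acos(-0.55316998) = 123.5848 deg

123.5848 degrees


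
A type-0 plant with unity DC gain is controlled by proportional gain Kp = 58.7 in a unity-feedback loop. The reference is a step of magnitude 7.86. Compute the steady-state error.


e_ss = R/(1 + Kp) = 7.86/(1 + 58.7) = 7.86/59.7000 = 0.1317

0.1317


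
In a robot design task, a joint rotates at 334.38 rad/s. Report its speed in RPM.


RPM = 334.38 * 60/(2*pi) = 3193.0938

3193.0938 RPM


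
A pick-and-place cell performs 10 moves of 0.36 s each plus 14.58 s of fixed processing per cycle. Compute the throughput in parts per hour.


T_cycle = 10*0.36 + 14.58 = 18.1800 s
rate = 3600/T = 198.0198

198.0198 parts/hour


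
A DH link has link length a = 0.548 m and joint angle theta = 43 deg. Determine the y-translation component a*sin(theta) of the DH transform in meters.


a*sin(theta) = 0.548*sin(43 deg) = 0.3737

0.3737 m


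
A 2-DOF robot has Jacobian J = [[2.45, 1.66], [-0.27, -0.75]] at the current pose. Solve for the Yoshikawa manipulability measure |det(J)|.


det(J) = 2.45*-0.75 - (1.66)*(-0.27) = -1.3893
|det(J)| = 1.3893

1.3893


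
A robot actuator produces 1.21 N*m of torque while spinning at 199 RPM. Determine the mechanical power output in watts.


omega = 199 * 2*pi/60 = 20.839231 rad/s
P = tau * omega = 1.21 * 20.839231 = 25.2155

25.2155 W


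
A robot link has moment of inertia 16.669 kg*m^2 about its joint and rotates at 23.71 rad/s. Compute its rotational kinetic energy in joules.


KE = (1/2)*I*omega^2 = 0.5*16.669*23.71^2 = 4685.3567

4685.3567 J


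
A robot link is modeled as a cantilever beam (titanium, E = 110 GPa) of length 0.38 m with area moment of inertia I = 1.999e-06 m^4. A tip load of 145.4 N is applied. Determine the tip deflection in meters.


delta = F*L^3/(3*E*I) = 145.4*0.38^3/(3*1.100e+11*1.999e-06)
      = 7.9783888/659670 = 1.2095e-05

1.2095e-05 m


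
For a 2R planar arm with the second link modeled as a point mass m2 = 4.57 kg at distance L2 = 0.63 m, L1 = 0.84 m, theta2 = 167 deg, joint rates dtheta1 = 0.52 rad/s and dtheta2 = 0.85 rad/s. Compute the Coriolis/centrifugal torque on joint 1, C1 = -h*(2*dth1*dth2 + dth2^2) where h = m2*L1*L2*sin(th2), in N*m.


h = m2*L1*L2*sin(th2) = 4.57*0.84*0.63*sin(167 deg) = 0.544032
C1 = -h*(2*0.52*0.85 + 0.85^2) = -0.544032*1.6065 = -0.8740

-0.8740 N*m


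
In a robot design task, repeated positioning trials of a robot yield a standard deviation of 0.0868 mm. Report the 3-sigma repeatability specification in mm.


repeatability = 3*sigma = 3*0.0868 = 0.2604

0.2604 mm


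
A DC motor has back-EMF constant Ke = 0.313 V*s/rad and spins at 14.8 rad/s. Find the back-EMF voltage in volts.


V_emf = Ke * omega = 0.313*14.8 = 4.6324

4.6324 V


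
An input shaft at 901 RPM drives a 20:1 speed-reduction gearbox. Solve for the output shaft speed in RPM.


omega_out = omega_in / N = 901 / 20 = 45.0500

45.0500 RPM


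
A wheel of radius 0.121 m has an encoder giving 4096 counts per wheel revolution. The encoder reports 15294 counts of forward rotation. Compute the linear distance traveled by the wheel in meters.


revs = 15294/4096 = 3.733887
d = revs * 2*pi*r = 3.733887 * 2*pi*0.121 = 2.8387

2.8387 m


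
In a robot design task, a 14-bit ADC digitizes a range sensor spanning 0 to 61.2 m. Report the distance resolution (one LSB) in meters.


res = range / 2^n = 61.2/2^14 = 61.2/16384 = 0.0037

0.0037 m


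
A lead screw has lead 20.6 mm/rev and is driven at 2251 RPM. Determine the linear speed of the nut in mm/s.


v = lead * (RPM/60) = 20.6*2251/60 = 772.8433

772.8433 mm/s


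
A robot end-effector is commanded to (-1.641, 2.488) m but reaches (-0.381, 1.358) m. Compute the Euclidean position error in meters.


dx = -0.381 - (-1.641) = 1.2600, dy = 1.358 - (2.488) = -1.1300
err = sqrt(1.587600 + 1.276900) = 1.6925

1.6925 m


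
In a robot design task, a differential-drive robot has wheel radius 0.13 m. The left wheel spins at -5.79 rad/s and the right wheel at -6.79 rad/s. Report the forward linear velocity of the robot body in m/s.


v = r*(wR + wL)/2 = 0.13*(-6.79 + -5.79)/2 = -0.8177

-0.8177 m/s


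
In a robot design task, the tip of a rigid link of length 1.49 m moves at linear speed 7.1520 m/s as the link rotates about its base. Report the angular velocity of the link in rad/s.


omega = v / L = 7.1520 / 1.49 = 4.8000

4.8000 rad/s


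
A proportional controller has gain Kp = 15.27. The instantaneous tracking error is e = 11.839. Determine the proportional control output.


u_P = Kp * e = 15.27 * 11.839 = 180.7815

180.7815


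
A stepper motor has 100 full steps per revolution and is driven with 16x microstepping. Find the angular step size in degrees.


step = 360/(100*16) = 360/1600 = 0.2250

0.2250 degrees


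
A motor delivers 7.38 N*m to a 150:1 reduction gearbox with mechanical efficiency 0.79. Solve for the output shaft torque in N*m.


tau_out = tau_in * N * eta = 7.38 * 150 * 0.79 = 874.5300

874.5300 N*m


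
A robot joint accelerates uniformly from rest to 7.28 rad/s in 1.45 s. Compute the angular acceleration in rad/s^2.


alpha = delta_omega / t = 7.28 / 1.45 = 5.0207

5.0207 rad/s^2


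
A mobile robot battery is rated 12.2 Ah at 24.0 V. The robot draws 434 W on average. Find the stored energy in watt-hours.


E = capacity * V = 12.2*24.0 = 292.8000

292.8000 Wh


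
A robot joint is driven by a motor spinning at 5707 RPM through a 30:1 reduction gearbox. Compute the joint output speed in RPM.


omega_joint = omega_motor / N = 5707 / 30 = 190.2333

190.2333 RPM


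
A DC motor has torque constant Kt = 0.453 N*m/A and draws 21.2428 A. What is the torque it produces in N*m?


tau = Kt * I = 0.453*21.2428 = 9.6230

9.6230 N*m


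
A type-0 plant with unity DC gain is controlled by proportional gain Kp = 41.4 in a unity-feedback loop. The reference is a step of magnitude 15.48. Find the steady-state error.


e_ss = R/(1 + Kp) = 15.48/(1 + 41.4) = 15.48/42.4000 = 0.3651

0.3651


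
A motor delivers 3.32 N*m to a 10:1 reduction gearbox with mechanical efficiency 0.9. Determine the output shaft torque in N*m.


tau_out = tau_in * N * eta = 3.32 * 10 * 0.9 = 29.8800

29.8800 N*m


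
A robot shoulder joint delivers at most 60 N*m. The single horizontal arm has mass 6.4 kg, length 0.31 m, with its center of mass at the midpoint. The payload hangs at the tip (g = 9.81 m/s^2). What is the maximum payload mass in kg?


tau_arm = m_arm*g*(L/2) = 6.4*9.81*0.31/2 = 9.7315 N*m
tau_payload = tau_max - tau_arm = 60 - 9.7315 = 50.2685
m_payload = tau_payload / (g*L) = 50.2685 / (9.81*0.31) = 16.5297

16.5297 kg


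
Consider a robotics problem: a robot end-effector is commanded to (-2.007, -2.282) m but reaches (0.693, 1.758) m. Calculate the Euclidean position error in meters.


dx = 0.693 - (-2.007) = 2.7000, dy = 1.758 - (-2.282) = 4.0400
err = sqrt(7.290000 + 16.321600) = 4.8592

4.8592 m


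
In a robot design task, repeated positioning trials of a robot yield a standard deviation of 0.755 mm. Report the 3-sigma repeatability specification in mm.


repeatability = 3*sigma = 3*0.755 = 2.2650

2.2650 mm


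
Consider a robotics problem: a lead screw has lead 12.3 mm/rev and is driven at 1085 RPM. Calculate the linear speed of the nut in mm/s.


v = lead * (RPM/60) = 12.3*1085/60 = 222.4250

222.4250 mm/s


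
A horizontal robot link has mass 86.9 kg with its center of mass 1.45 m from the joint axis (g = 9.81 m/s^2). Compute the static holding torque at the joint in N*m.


tau = m*g*L = 86.9 * 9.81 * 1.45 = 1236.1091

1236.1091 N*m


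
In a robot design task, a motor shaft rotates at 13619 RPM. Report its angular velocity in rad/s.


omega = 13619 * 2*pi/60 = 1426.1783

1426.1783 rad/s


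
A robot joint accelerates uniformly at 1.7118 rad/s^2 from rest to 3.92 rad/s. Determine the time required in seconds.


t = delta_omega / alpha = 3.92 / 1.7118 = 2.2900

2.2900 s


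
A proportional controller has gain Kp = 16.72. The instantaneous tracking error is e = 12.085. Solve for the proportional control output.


u_P = Kp * e = 16.72 * 12.085 = 202.0612

202.0612


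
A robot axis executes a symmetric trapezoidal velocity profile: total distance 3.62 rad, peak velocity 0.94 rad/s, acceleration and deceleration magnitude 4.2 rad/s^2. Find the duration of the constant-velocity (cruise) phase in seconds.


t_acc = v/a = 0.223810 s, d_acc = v^2/(2a) = 0.105190 rad each
d_cruise = 3.62 - 2*0.105190 = 3.409620 rad
t_cruise = d_cruise/v = 3.409620/0.94 = 3.6273

3.6273 s


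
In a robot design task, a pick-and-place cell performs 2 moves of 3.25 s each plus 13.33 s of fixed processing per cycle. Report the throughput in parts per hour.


T_cycle = 2*3.25 + 13.33 = 19.8300 s
rate = 3600/T = 181.5431

181.5431 parts/hour


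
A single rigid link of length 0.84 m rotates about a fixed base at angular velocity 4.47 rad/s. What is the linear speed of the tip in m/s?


v = L*omega = 0.84 * 4.47 = 3.7548

3.7548 m/s


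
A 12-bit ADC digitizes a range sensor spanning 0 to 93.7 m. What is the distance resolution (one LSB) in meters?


res = range / 2^n = 93.7/2^12 = 93.7/4096 = 0.0229

0.0229 m


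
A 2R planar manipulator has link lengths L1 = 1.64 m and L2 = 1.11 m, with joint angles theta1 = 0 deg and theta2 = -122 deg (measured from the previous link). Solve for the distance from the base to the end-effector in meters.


x = L1*cos(th1) + L2*cos(th1+th2) = 1.051790
y = L1*sin(th1) + L2*sin(th1+th2) = -0.941333
d = sqrt(x^2 + y^2) = sqrt(1.106262 + 0.886108) = 1.4115

1.4115 m


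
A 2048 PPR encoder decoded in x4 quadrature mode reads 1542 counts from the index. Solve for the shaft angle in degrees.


angle = counts * 360 / (PPR*4) = 1542 * 360 / 8192 = 67.7637

67.7637 degrees


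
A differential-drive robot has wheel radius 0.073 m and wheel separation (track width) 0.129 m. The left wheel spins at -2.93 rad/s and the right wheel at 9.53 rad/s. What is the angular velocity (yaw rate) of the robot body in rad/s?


omega = r*(wR - wL)/L = 0.073*(9.53 - (-2.93))/0.129 = 7.0510

7.0510 rad/s


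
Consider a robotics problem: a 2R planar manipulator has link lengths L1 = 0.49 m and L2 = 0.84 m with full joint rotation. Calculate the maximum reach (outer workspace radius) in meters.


r_max = L1 + L2 = 0.49 + 0.84 = 1.3300

1.3300 m


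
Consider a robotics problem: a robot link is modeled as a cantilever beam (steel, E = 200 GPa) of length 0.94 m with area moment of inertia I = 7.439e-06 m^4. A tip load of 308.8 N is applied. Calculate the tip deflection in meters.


delta = F*L^3/(3*E*I) = 308.8*0.94^3/(3*2.000e+11*7.439e-06)
      = 256.4843392/4463400 = 5.7464e-05

5.7464e-05 m


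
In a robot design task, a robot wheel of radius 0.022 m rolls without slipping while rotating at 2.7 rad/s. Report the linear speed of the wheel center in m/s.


v = omega * r = 2.7 * 0.022 = 0.0594

0.0594 m/s


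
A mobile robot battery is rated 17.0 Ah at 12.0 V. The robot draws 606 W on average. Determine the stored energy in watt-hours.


E = capacity * V = 17.0*12.0 = 204.0000

204.0000 Wh


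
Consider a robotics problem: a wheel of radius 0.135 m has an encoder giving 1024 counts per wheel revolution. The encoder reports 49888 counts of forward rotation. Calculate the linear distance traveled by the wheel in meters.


revs = 49888/1024 = 48.718750
d = revs * 2*pi*r = 48.718750 * 2*pi*0.135 = 41.3247

41.3247 m


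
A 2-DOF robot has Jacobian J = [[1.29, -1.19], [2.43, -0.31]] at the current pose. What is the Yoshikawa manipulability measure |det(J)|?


det(J) = 1.29*-0.31 - (-1.19)*(2.43) = 2.4918
|det(J)| = 2.4918

2.4918


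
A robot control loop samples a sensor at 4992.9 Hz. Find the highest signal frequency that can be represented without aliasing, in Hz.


f_max = f_s/2 = 4992.9/2 = 2496.4500

2496.4500 Hz


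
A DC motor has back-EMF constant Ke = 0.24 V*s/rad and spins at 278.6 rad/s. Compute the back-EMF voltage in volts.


V_emf = Ke * omega = 0.24*278.6 = 66.8640

66.8640 V


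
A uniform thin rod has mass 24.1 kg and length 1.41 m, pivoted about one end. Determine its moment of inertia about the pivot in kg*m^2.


I = (1/3)*m*L^2 = (1/3)*24.1*1.41^2 = 15.9711

15.9711 kg*m^2


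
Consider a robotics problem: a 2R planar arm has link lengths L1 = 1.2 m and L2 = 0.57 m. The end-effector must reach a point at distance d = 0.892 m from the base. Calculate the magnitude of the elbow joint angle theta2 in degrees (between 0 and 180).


cos(th2) = (d^2 - L1^2 - L2^2)/(2*L1*L2) = (0.892^2 - 1.2^2 - 0.57^2)/(2*1.2*0.57) = -0.70850585
th2 = acos(-0.70850585) = 135.1135 deg

135.1135 degrees


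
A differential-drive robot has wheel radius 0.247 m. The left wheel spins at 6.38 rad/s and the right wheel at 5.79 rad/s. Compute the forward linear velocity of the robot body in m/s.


v = r*(wR + wL)/2 = 0.247*(5.79 + 6.38)/2 = 1.5030

1.5030 m/s


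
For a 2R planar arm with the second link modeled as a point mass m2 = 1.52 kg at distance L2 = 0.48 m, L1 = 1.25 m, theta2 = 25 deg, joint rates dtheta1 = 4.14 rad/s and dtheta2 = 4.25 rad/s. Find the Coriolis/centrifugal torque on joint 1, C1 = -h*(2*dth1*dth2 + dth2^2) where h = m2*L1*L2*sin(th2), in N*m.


h = m2*L1*L2*sin(th2) = 1.52*1.25*0.48*sin(25 deg) = 0.385428
C1 = -h*(2*4.14*4.25 + 4.25^2) = -0.385428*53.2525 = -20.5250

-20.5250 N*m


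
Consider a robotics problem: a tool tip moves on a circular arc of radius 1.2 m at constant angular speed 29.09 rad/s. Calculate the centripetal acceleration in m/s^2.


a_c = omega^2 * r = 29.09^2 * 1.2 = 1015.4737

1015.4737 m/s^2


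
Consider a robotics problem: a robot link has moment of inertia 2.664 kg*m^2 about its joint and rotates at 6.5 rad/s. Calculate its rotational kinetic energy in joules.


KE = (1/2)*I*omega^2 = 0.5*2.664*6.5^2 = 56.2770

56.2770 J


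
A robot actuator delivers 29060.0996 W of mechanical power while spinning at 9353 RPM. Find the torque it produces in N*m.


omega = 9353 * 2*pi/60 = 979.443870 rad/s
tau = P / omega = 29060.0996 / 979.443870 = 29.6700

29.6700 N*m


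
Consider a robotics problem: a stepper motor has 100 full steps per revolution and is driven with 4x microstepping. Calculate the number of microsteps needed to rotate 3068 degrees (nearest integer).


step_size = 360/(100*4) = 360/400 = 0.900000 deg
n = 3068/(360/400) = 3068*400/360 = 3408.8889 -> 3409

3409 steps


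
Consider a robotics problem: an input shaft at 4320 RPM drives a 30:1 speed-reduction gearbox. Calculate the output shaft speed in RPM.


omega_out = omega_in / N = 4320 / 30 = 144.0000

144.0000 RPM


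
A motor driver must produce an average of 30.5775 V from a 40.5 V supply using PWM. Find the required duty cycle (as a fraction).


D = V_avg/V_supply = 30.5775/40.5 = 0.7550

0.7550


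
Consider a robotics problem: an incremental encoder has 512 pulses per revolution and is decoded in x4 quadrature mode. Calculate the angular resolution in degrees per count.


resolution = 360 / (PPR * 4) = 360 / 2048 = 0.1758

0.1758 degrees


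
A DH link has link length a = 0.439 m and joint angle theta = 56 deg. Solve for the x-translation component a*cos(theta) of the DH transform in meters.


a*cos(theta) = 0.439*cos(56 deg) = 0.2455

0.2455 m


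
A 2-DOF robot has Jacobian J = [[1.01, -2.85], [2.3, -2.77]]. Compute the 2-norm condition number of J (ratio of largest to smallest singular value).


JJ^T eigenvalues: trace(JJ^T) = 22.1055, det(JJ^T) = det(J)^2 = 14.11730329
s_max^2 = (22.1055 + sqrt(432.18391709))/2 = 21.44726679
s_min^2 = (22.1055 - sqrt(432.18391709))/2 = 0.65823321
kappa = s_max/s_min = sqrt(21.44726679/0.65823321) = 5.7082

5.7082


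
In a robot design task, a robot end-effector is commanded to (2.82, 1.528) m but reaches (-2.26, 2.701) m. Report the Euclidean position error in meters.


dx = -2.26 - (2.82) = -5.0800, dy = 2.701 - (1.528) = 1.1730
err = sqrt(25.806400 + 1.375929) = 5.2137

5.2137 m


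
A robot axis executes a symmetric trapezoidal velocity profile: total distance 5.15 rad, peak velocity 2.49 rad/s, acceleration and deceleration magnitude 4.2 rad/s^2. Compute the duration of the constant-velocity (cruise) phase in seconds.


t_acc = v/a = 0.592857 s, d_acc = v^2/(2a) = 0.738107 rad each
d_cruise = 5.15 - 2*0.738107 = 3.673786 rad
t_cruise = d_cruise/v = 3.673786/2.49 = 1.4754

1.4754 s


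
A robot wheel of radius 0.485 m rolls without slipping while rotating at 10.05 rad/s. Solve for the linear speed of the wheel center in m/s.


v = omega * r = 10.05 * 0.485 = 4.8742

4.8742 m/s


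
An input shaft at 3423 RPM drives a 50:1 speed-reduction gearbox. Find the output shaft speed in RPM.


omega_out = omega_in / N = 3423 / 50 = 68.4600

68.4600 RPM


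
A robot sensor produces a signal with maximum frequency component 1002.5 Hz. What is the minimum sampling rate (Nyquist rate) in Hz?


f_s,min = 2*f_max = 2*1002.5 = 2005.0000

2005.0000 Hz


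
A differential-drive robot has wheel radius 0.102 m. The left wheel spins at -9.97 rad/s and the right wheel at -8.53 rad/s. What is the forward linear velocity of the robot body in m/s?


v = r*(wR + wL)/2 = 0.102*(-8.53 + -9.97)/2 = -0.9435

-0.9435 m/s


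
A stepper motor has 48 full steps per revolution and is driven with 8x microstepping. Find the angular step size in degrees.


step = 360/(48*8) = 360/384 = 0.9375

0.9375 degrees


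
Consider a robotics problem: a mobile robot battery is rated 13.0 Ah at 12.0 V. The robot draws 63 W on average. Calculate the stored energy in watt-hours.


E = capacity * V = 13.0*12.0 = 156.0000

156.0000 Wh


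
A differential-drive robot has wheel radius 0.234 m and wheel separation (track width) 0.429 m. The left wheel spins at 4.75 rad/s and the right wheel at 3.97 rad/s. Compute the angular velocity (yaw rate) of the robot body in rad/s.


omega = r*(wR - wL)/L = 0.234*(3.97 - (4.75))/0.429 = -0.4255

-0.4255 rad/s


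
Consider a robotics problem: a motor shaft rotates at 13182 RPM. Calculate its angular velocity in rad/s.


omega = 13182 * 2*pi/60 = 1380.4158

1380.4158 rad/s


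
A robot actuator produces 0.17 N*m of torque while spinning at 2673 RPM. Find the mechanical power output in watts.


omega = 2673 * 2*pi/60 = 279.915905 rad/s
P = tau * omega = 0.17 * 279.915905 = 47.5857

47.5857 W


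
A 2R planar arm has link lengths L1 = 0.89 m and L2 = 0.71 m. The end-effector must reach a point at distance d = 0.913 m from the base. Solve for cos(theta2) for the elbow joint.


cos(th2) = (d^2 - L1^2 - L2^2)/(2*L1*L2) = (0.913^2 - 0.89^2 - 0.71^2)/(2*0.89*0.71) = -0.3661

-0.3661


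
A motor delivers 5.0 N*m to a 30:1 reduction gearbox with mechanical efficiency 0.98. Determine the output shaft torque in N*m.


tau_out = tau_in * N * eta = 5.0 * 30 * 0.98 = 147.0000

147.0000 N*m


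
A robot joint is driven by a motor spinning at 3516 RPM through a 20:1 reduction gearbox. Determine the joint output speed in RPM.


omega_joint = omega_motor / N = 3516 / 20 = 175.8000

175.8000 RPM


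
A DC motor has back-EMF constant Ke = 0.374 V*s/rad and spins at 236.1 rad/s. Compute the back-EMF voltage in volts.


V_emf = Ke * omega = 0.374*236.1 = 88.3014

88.3014 V


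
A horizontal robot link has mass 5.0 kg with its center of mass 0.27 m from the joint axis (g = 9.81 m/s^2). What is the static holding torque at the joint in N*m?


tau = m*g*L = 5.0 * 9.81 * 0.27 = 13.2435

13.2435 N*m


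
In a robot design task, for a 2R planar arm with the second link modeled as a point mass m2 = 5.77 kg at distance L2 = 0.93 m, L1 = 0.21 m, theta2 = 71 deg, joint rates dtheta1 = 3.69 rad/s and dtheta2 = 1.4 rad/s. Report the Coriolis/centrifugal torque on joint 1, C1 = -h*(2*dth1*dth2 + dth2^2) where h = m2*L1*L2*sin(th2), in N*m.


h = m2*L1*L2*sin(th2) = 5.77*0.21*0.93*sin(71 deg) = 1.065487
C1 = -h*(2*3.69*1.4 + 1.4^2) = -1.065487*12.2920 = -13.0970

-13.0970 N*m


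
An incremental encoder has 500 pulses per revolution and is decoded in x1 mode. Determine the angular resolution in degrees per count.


resolution = 360 / (PPR * 1) = 360 / 500 = 0.7200

0.7200 degrees


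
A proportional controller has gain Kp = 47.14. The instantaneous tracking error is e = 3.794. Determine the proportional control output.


u_P = Kp * e = 47.14 * 3.794 = 178.8492

178.8492


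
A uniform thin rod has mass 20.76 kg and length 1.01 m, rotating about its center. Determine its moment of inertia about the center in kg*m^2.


I = (1/12)*m*L^2 = (1/12)*20.76*1.01^2 = 1.7648

1.7648 kg*m^2


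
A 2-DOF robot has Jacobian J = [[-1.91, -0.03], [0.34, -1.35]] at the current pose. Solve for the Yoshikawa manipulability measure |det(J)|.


det(J) = -1.91*-1.35 - (-0.03)*(0.34) = 2.5887
|det(J)| = 2.5887

2.5887


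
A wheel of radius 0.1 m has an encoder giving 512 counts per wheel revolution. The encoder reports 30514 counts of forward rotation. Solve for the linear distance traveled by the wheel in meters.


revs = 30514/512 = 59.597656
d = revs * 2*pi*r = 59.597656 * 2*pi*0.1 = 37.4463

37.4463 m


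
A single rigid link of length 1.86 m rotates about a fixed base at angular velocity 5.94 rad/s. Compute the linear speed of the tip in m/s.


v = L*omega = 1.86 * 5.94 = 11.0484

11.0484 m/s


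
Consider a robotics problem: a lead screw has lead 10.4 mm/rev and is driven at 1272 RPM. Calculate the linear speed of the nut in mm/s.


v = lead * (RPM/60) = 10.4*1272/60 = 220.4800

220.4800 mm/s


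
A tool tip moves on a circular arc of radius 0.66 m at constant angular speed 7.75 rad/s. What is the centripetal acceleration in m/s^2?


a_c = omega^2 * r = 7.75^2 * 0.66 = 39.6412

39.6412 m/s^2


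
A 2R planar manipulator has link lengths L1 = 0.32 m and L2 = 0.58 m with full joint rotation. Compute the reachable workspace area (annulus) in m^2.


r_max = L1 + L2 = 0.9000, r_min = |L1 - L2| = 0.2600
A = pi*(r_max^2 - r_min^2) = pi*(0.8100 - 0.0676) = 2.3323

2.3323 m^2


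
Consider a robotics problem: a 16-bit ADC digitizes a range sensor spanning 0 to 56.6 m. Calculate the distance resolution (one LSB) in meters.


res = range / 2^n = 56.6/2^16 = 56.6/65536 = 8.6365e-04

8.6365e-04 m


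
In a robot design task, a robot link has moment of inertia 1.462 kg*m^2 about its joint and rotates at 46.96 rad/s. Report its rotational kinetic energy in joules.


KE = (1/2)*I*omega^2 = 0.5*1.462*46.96^2 = 1612.0316

1612.0316 J


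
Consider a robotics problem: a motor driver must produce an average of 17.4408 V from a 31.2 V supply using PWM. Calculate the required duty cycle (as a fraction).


D = V_avg/V_supply = 17.4408/31.2 = 0.5590

0.5590


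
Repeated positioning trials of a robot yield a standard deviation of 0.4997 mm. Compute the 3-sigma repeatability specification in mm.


repeatability = 3*sigma = 3*0.4997 = 1.4991

1.4991 mm


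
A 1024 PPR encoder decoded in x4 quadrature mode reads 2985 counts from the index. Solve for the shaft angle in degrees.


angle = counts * 360 / (PPR*4) = 2985 * 360 / 4096 = 262.3535

262.3535 degrees


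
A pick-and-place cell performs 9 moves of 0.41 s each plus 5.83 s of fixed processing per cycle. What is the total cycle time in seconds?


T = 9*0.41 + 5.83 = 9.5200

9.5200 s


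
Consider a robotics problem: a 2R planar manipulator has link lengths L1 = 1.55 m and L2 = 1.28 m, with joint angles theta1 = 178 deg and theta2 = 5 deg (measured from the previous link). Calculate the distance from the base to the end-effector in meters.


x = L1*cos(th1) + L2*cos(th1+th2) = -2.827302
y = L1*sin(th1) + L2*sin(th1+th2) = -0.012896
d = sqrt(x^2 + y^2) = sqrt(7.993637 + 1.663068e-04) = 2.8273

2.8273 m


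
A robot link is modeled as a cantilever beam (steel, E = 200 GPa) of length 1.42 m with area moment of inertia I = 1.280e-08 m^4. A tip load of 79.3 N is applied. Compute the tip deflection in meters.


delta = F*L^3/(3*E*I) = 79.3*1.42^3/(3*2.000e+11*1.280e-08)
      = 227.0587384/7680 = 0.0296

0.0296 m


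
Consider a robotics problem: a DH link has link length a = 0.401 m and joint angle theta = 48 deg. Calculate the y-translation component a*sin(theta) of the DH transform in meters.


a*sin(theta) = 0.401*sin(48 deg) = 0.2980

0.2980 m


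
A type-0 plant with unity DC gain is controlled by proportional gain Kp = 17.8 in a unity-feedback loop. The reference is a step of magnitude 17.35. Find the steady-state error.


e_ss = R/(1 + Kp) = 17.35/(1 + 17.8) = 17.35/18.8000 = 0.9229

0.9229


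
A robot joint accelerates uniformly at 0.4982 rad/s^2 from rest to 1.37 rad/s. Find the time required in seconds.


t = delta_omega / alpha = 1.37 / 0.4982 = 2.7499

2.7499 s


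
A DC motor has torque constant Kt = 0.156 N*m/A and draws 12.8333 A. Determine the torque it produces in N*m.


tau = Kt * I = 0.156*12.8333 = 2.0020

2.0020 N*m


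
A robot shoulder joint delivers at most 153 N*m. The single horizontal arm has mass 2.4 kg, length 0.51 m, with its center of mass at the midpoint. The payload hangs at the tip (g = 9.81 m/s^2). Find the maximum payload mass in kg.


tau_arm = m_arm*g*(L/2) = 2.4*9.81*0.51/2 = 6.0037 N*m
tau_payload = tau_max - tau_arm = 153 - 6.0037 = 146.9963
m_payload = tau_payload / (g*L) = 146.9963 / (9.81*0.51) = 29.3810

29.3810 kg


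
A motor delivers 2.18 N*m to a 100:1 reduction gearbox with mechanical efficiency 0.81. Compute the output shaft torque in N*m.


tau_out = tau_in * N * eta = 2.18 * 100 * 0.81 = 176.5800

176.5800 N*m


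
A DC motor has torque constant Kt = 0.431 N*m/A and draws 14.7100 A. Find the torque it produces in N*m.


tau = Kt * I = 0.431*14.7100 = 6.3400

6.3400 N*m


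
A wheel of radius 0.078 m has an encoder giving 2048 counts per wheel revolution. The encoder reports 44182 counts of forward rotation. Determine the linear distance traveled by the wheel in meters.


revs = 44182/2048 = 21.573242
d = revs * 2*pi*r = 21.573242 * 2*pi*0.078 = 10.5728

10.5728 m


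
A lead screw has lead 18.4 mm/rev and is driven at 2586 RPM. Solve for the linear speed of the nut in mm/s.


v = lead * (RPM/60) = 18.4*2586/60 = 793.0400

793.0400 mm/s


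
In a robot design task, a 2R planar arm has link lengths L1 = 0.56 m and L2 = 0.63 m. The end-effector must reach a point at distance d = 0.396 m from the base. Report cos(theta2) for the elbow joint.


cos(th2) = (d^2 - L1^2 - L2^2)/(2*L1*L2) = (0.396^2 - 0.56^2 - 0.63^2)/(2*0.56*0.63) = -0.7847

-0.7847


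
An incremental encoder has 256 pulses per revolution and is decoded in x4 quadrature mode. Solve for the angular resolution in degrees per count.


resolution = 360 / (PPR * 4) = 360 / 1024 = 0.3516

0.3516 degrees


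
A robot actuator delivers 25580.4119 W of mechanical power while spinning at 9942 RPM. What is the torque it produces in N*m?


omega = 9942 * 2*pi/60 = 1041.123805 rad/s
tau = P / omega = 25580.4119 / 1041.123805 = 24.5700

24.5700 N*m


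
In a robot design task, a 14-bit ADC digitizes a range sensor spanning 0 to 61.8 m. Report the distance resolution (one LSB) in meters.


res = range / 2^n = 61.8/2^14 = 61.8/16384 = 0.0038

0.0038 m


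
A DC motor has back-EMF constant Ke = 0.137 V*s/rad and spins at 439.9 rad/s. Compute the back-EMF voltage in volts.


V_emf = Ke * omega = 0.137*439.9 = 60.2663

60.2663 V


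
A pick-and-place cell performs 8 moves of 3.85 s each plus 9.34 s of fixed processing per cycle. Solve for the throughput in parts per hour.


T_cycle = 8*3.85 + 9.34 = 40.1400 s
rate = 3600/T = 89.6861

89.6861 parts/hour


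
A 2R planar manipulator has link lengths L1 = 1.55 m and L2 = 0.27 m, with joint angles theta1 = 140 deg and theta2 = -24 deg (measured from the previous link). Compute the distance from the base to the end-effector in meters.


x = L1*cos(th1) + L2*cos(th1+th2) = -1.305729
y = L1*sin(th1) + L2*sin(th1+th2) = 1.238995
d = sqrt(x^2 + y^2) = sqrt(1.704928 + 1.535109) = 1.8000

1.8000 m


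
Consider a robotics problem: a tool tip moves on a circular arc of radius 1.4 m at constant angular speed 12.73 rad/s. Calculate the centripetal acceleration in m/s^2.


a_c = omega^2 * r = 12.73^2 * 1.4 = 226.8741

226.8741 m/s^2


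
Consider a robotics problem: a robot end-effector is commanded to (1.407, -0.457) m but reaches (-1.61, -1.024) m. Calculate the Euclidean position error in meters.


dx = -1.61 - (1.407) = -3.0170, dy = -1.024 - (-0.457) = -0.5670
err = sqrt(9.102289 + 0.321489) = 3.0698

3.0698 m


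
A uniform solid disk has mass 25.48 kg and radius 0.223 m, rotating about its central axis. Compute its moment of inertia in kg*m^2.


I = (1/2)*m*R^2 = 0.5*25.48*0.223^2 = 0.6335

0.6335 kg*m^2


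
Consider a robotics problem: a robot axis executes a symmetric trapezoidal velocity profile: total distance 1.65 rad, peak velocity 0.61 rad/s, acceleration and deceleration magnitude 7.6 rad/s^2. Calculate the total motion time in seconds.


t_acc = v/a = 0.61/7.6 = 0.080263 s
d_acc = v^2/(2a) = 0.024480 rad (each ramp)
d_cruise = 1.65 - 2*0.024480 = 1.601040 rad
t_cruise = 1.601040/0.61 = 2.624656 s
t_total = 2*0.080263 + 2.624656 = 2.7852

2.7852 s


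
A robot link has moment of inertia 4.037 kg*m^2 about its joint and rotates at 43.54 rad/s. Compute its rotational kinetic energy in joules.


KE = (1/2)*I*omega^2 = 0.5*4.037*43.54^2 = 3826.5342

3826.5342 J


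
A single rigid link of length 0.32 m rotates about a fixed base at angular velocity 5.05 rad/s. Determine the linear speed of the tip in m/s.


v = L*omega = 0.32 * 5.05 = 1.6160

1.6160 m/s


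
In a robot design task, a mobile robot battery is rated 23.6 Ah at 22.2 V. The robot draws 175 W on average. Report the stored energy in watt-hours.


E = capacity * V = 23.6*22.2 = 523.9200

523.9200 Wh


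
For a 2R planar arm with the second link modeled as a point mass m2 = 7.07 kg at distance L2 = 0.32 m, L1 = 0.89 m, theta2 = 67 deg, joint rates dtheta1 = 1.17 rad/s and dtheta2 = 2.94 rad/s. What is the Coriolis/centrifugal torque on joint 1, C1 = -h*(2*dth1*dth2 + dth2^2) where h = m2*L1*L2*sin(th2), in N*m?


h = m2*L1*L2*sin(th2) = 7.07*0.89*0.32*sin(67 deg) = 1.853470
C1 = -h*(2*1.17*2.94 + 2.94^2) = -1.853470*15.5232 = -28.7718

-28.7718 N*m


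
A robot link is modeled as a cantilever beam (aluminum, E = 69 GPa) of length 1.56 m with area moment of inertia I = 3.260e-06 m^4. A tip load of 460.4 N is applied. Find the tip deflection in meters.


delta = F*L^3/(3*E*I) = 460.4*1.56^3/(3*6.900e+10*3.260e-06)
      = 1747.8699264/674820 = 0.0026

0.0026 m


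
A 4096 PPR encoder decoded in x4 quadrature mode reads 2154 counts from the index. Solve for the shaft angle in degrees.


angle = counts * 360 / (PPR*4) = 2154 * 360 / 16384 = 47.3291

47.3291 degrees


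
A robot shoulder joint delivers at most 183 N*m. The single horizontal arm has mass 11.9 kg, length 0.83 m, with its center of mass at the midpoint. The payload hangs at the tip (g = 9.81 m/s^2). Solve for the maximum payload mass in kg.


tau_arm = m_arm*g*(L/2) = 11.9*9.81*0.83/2 = 48.4467 N*m
tau_payload = tau_max - tau_arm = 183 - 48.4467 = 134.5533
m_payload = tau_payload / (g*L) = 134.5533 / (9.81*0.83) = 16.5252

16.5252 kg


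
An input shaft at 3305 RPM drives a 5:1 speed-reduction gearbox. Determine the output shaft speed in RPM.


omega_out = omega_in / N = 3305 / 5 = 661.0000

661.0000 RPM


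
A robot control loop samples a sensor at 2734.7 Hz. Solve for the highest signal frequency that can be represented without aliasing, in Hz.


f_max = f_s/2 = 2734.7/2 = 1367.3500

1367.3500 Hz


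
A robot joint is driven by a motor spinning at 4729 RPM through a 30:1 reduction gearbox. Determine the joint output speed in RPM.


omega_joint = omega_motor / N = 4729 / 30 = 157.6333

157.6333 RPM


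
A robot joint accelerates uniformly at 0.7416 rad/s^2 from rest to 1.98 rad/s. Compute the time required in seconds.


t = delta_omega / alpha = 1.98 / 0.7416 = 2.6699

2.6699 s


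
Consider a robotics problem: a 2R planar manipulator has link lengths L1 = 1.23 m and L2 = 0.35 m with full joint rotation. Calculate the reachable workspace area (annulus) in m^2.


r_max = L1 + L2 = 1.5800, r_min = |L1 - L2| = 0.8800
A = pi*(r_max^2 - r_min^2) = pi*(2.4964 - 0.7744) = 5.4098

5.4098 m^2


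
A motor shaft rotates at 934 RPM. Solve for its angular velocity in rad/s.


omega = 934 * 2*pi/60 = 97.8083

97.8083 rad/s


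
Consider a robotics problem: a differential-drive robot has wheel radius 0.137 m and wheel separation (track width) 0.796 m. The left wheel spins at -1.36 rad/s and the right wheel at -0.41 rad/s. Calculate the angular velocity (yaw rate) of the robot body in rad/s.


omega = r*(wR - wL)/L = 0.137*(-0.41 - (-1.36))/0.796 = 0.1635

0.1635 rad/s


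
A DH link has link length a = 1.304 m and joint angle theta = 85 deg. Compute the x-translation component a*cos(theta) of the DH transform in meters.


a*cos(theta) = 1.304*cos(85 deg) = 0.1137

0.1137 m


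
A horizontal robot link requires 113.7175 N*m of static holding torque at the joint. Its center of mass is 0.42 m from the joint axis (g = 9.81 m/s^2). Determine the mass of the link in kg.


m = tau / (g*L) = 113.7175 / (9.81 * 0.42) = 27.6000

27.6000 kg


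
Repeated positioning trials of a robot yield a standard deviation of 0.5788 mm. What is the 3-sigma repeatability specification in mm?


repeatability = 3*sigma = 3*0.5788 = 1.7364

1.7364 mm


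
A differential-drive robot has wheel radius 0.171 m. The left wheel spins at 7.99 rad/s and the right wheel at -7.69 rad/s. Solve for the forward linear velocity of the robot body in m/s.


v = r*(wR + wL)/2 = 0.171*(-7.69 + 7.99)/2 = 0.0256

0.0256 m/s


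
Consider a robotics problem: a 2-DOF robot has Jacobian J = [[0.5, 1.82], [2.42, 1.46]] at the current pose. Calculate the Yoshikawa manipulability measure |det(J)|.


det(J) = 0.5*1.46 - (1.82)*(2.42) = -3.6744
|det(J)| = 3.6744

3.6744


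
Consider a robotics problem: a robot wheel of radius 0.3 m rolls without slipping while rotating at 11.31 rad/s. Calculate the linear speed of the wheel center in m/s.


v = omega * r = 11.31 * 0.3 = 3.3930

3.3930 m/s
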